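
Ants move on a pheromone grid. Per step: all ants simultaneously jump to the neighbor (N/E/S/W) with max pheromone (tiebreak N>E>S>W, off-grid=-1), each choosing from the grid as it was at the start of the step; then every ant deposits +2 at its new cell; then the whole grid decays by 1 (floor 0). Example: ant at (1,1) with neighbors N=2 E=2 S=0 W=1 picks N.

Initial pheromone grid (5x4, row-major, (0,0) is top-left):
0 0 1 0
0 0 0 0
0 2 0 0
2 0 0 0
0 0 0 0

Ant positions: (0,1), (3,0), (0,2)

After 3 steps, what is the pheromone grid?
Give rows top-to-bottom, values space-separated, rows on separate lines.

After step 1: ants at (0,2),(2,0),(0,3)
  0 0 2 1
  0 0 0 0
  1 1 0 0
  1 0 0 0
  0 0 0 0
After step 2: ants at (0,3),(2,1),(0,2)
  0 0 3 2
  0 0 0 0
  0 2 0 0
  0 0 0 0
  0 0 0 0
After step 3: ants at (0,2),(1,1),(0,3)
  0 0 4 3
  0 1 0 0
  0 1 0 0
  0 0 0 0
  0 0 0 0

0 0 4 3
0 1 0 0
0 1 0 0
0 0 0 0
0 0 0 0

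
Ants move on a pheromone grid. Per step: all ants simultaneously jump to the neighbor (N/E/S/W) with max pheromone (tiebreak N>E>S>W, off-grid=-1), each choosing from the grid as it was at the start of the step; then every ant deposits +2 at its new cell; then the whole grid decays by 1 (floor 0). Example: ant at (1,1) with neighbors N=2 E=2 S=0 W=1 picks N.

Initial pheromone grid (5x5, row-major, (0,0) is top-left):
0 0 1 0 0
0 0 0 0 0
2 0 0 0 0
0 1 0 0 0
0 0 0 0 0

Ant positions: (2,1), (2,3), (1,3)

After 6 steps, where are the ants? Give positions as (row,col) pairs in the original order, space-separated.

Step 1: ant0:(2,1)->W->(2,0) | ant1:(2,3)->N->(1,3) | ant2:(1,3)->N->(0,3)
  grid max=3 at (2,0)
Step 2: ant0:(2,0)->N->(1,0) | ant1:(1,3)->N->(0,3) | ant2:(0,3)->S->(1,3)
  grid max=2 at (0,3)
Step 3: ant0:(1,0)->S->(2,0) | ant1:(0,3)->S->(1,3) | ant2:(1,3)->N->(0,3)
  grid max=3 at (0,3)
Step 4: ant0:(2,0)->N->(1,0) | ant1:(1,3)->N->(0,3) | ant2:(0,3)->S->(1,3)
  grid max=4 at (0,3)
Step 5: ant0:(1,0)->S->(2,0) | ant1:(0,3)->S->(1,3) | ant2:(1,3)->N->(0,3)
  grid max=5 at (0,3)
Step 6: ant0:(2,0)->N->(1,0) | ant1:(1,3)->N->(0,3) | ant2:(0,3)->S->(1,3)
  grid max=6 at (0,3)

(1,0) (0,3) (1,3)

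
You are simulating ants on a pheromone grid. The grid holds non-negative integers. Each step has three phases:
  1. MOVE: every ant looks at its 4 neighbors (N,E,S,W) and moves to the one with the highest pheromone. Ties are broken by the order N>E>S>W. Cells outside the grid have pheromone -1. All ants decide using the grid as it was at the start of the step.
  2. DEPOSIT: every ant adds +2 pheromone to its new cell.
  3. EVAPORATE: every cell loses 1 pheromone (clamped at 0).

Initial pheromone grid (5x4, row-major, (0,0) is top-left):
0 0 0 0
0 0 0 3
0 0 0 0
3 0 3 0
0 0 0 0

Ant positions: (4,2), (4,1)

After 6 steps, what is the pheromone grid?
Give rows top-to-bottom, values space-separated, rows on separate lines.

After step 1: ants at (3,2),(3,1)
  0 0 0 0
  0 0 0 2
  0 0 0 0
  2 1 4 0
  0 0 0 0
After step 2: ants at (3,1),(3,2)
  0 0 0 0
  0 0 0 1
  0 0 0 0
  1 2 5 0
  0 0 0 0
After step 3: ants at (3,2),(3,1)
  0 0 0 0
  0 0 0 0
  0 0 0 0
  0 3 6 0
  0 0 0 0
After step 4: ants at (3,1),(3,2)
  0 0 0 0
  0 0 0 0
  0 0 0 0
  0 4 7 0
  0 0 0 0
After step 5: ants at (3,2),(3,1)
  0 0 0 0
  0 0 0 0
  0 0 0 0
  0 5 8 0
  0 0 0 0
After step 6: ants at (3,1),(3,2)
  0 0 0 0
  0 0 0 0
  0 0 0 0
  0 6 9 0
  0 0 0 0

0 0 0 0
0 0 0 0
0 0 0 0
0 6 9 0
0 0 0 0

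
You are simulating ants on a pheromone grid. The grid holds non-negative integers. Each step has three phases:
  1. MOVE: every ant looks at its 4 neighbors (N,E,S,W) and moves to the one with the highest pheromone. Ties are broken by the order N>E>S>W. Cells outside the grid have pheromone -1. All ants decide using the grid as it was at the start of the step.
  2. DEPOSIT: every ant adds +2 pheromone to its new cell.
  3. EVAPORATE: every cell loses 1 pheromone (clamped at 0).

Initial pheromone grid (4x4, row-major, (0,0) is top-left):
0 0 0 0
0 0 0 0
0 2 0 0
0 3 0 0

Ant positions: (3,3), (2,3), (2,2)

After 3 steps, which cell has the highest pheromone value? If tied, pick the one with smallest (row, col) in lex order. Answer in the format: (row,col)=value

Step 1: ant0:(3,3)->N->(2,3) | ant1:(2,3)->N->(1,3) | ant2:(2,2)->W->(2,1)
  grid max=3 at (2,1)
Step 2: ant0:(2,3)->N->(1,3) | ant1:(1,3)->S->(2,3) | ant2:(2,1)->S->(3,1)
  grid max=3 at (3,1)
Step 3: ant0:(1,3)->S->(2,3) | ant1:(2,3)->N->(1,3) | ant2:(3,1)->N->(2,1)
  grid max=3 at (1,3)
Final grid:
  0 0 0 0
  0 0 0 3
  0 3 0 3
  0 2 0 0
Max pheromone 3 at (1,3)

Answer: (1,3)=3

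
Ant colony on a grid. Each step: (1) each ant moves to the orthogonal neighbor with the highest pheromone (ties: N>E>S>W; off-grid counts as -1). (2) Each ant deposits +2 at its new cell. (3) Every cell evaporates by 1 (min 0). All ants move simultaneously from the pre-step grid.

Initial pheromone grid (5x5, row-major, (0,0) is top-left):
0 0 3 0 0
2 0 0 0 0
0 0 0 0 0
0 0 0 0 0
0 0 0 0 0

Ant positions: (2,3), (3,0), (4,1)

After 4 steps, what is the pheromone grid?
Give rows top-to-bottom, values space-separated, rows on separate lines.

After step 1: ants at (1,3),(2,0),(3,1)
  0 0 2 0 0
  1 0 0 1 0
  1 0 0 0 0
  0 1 0 0 0
  0 0 0 0 0
After step 2: ants at (0,3),(1,0),(2,1)
  0 0 1 1 0
  2 0 0 0 0
  0 1 0 0 0
  0 0 0 0 0
  0 0 0 0 0
After step 3: ants at (0,2),(0,0),(1,1)
  1 0 2 0 0
  1 1 0 0 0
  0 0 0 0 0
  0 0 0 0 0
  0 0 0 0 0
After step 4: ants at (0,3),(1,0),(1,0)
  0 0 1 1 0
  4 0 0 0 0
  0 0 0 0 0
  0 0 0 0 0
  0 0 0 0 0

0 0 1 1 0
4 0 0 0 0
0 0 0 0 0
0 0 0 0 0
0 0 0 0 0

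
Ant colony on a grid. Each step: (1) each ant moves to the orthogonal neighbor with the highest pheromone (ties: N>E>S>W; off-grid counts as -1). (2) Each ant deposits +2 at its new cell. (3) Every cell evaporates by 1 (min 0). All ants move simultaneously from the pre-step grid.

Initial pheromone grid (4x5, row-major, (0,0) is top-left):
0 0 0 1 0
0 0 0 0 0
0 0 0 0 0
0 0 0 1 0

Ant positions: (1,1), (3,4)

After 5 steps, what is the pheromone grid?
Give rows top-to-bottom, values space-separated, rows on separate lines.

After step 1: ants at (0,1),(3,3)
  0 1 0 0 0
  0 0 0 0 0
  0 0 0 0 0
  0 0 0 2 0
After step 2: ants at (0,2),(2,3)
  0 0 1 0 0
  0 0 0 0 0
  0 0 0 1 0
  0 0 0 1 0
After step 3: ants at (0,3),(3,3)
  0 0 0 1 0
  0 0 0 0 0
  0 0 0 0 0
  0 0 0 2 0
After step 4: ants at (0,4),(2,3)
  0 0 0 0 1
  0 0 0 0 0
  0 0 0 1 0
  0 0 0 1 0
After step 5: ants at (1,4),(3,3)
  0 0 0 0 0
  0 0 0 0 1
  0 0 0 0 0
  0 0 0 2 0

0 0 0 0 0
0 0 0 0 1
0 0 0 0 0
0 0 0 2 0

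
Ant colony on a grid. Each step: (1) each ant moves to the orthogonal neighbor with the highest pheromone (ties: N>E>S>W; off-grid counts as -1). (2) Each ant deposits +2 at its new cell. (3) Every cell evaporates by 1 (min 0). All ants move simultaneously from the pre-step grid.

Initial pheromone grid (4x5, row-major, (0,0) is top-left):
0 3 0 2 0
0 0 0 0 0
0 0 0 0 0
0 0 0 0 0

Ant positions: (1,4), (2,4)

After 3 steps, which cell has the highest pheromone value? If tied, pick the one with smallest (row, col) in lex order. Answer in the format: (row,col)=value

Step 1: ant0:(1,4)->N->(0,4) | ant1:(2,4)->N->(1,4)
  grid max=2 at (0,1)
Step 2: ant0:(0,4)->S->(1,4) | ant1:(1,4)->N->(0,4)
  grid max=2 at (0,4)
Step 3: ant0:(1,4)->N->(0,4) | ant1:(0,4)->S->(1,4)
  grid max=3 at (0,4)
Final grid:
  0 0 0 0 3
  0 0 0 0 3
  0 0 0 0 0
  0 0 0 0 0
Max pheromone 3 at (0,4)

Answer: (0,4)=3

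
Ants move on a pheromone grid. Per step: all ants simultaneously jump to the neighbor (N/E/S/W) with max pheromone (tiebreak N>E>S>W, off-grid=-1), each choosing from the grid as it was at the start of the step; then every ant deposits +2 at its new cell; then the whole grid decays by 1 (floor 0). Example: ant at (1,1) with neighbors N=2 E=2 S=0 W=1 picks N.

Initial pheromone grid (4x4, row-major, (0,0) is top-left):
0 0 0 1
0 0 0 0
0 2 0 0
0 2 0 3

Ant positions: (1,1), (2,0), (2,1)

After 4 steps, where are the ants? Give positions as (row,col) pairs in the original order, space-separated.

Step 1: ant0:(1,1)->S->(2,1) | ant1:(2,0)->E->(2,1) | ant2:(2,1)->S->(3,1)
  grid max=5 at (2,1)
Step 2: ant0:(2,1)->S->(3,1) | ant1:(2,1)->S->(3,1) | ant2:(3,1)->N->(2,1)
  grid max=6 at (2,1)
Step 3: ant0:(3,1)->N->(2,1) | ant1:(3,1)->N->(2,1) | ant2:(2,1)->S->(3,1)
  grid max=9 at (2,1)
Step 4: ant0:(2,1)->S->(3,1) | ant1:(2,1)->S->(3,1) | ant2:(3,1)->N->(2,1)
  grid max=10 at (2,1)

(3,1) (3,1) (2,1)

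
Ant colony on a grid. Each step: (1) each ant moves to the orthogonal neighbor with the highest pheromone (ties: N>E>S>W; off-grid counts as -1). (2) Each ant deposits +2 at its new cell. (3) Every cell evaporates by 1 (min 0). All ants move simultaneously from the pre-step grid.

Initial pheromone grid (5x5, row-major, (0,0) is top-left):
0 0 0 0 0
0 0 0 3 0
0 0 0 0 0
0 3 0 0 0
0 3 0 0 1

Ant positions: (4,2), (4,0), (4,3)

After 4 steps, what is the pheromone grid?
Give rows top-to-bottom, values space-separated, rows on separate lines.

After step 1: ants at (4,1),(4,1),(4,4)
  0 0 0 0 0
  0 0 0 2 0
  0 0 0 0 0
  0 2 0 0 0
  0 6 0 0 2
After step 2: ants at (3,1),(3,1),(3,4)
  0 0 0 0 0
  0 0 0 1 0
  0 0 0 0 0
  0 5 0 0 1
  0 5 0 0 1
After step 3: ants at (4,1),(4,1),(4,4)
  0 0 0 0 0
  0 0 0 0 0
  0 0 0 0 0
  0 4 0 0 0
  0 8 0 0 2
After step 4: ants at (3,1),(3,1),(3,4)
  0 0 0 0 0
  0 0 0 0 0
  0 0 0 0 0
  0 7 0 0 1
  0 7 0 0 1

0 0 0 0 0
0 0 0 0 0
0 0 0 0 0
0 7 0 0 1
0 7 0 0 1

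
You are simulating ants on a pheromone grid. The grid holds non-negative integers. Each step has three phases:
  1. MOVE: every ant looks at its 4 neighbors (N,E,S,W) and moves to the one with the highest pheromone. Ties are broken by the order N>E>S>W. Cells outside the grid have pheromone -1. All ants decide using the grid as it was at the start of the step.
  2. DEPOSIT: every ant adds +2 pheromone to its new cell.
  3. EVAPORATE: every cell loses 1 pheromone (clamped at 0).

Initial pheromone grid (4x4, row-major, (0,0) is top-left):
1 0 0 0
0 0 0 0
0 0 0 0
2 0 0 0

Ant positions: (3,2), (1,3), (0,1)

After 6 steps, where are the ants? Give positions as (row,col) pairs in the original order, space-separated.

Step 1: ant0:(3,2)->N->(2,2) | ant1:(1,3)->N->(0,3) | ant2:(0,1)->W->(0,0)
  grid max=2 at (0,0)
Step 2: ant0:(2,2)->N->(1,2) | ant1:(0,3)->S->(1,3) | ant2:(0,0)->E->(0,1)
  grid max=1 at (0,0)
Step 3: ant0:(1,2)->E->(1,3) | ant1:(1,3)->W->(1,2) | ant2:(0,1)->W->(0,0)
  grid max=2 at (0,0)
Step 4: ant0:(1,3)->W->(1,2) | ant1:(1,2)->E->(1,3) | ant2:(0,0)->E->(0,1)
  grid max=3 at (1,2)
Step 5: ant0:(1,2)->E->(1,3) | ant1:(1,3)->W->(1,2) | ant2:(0,1)->W->(0,0)
  grid max=4 at (1,2)
Step 6: ant0:(1,3)->W->(1,2) | ant1:(1,2)->E->(1,3) | ant2:(0,0)->E->(0,1)
  grid max=5 at (1,2)

(1,2) (1,3) (0,1)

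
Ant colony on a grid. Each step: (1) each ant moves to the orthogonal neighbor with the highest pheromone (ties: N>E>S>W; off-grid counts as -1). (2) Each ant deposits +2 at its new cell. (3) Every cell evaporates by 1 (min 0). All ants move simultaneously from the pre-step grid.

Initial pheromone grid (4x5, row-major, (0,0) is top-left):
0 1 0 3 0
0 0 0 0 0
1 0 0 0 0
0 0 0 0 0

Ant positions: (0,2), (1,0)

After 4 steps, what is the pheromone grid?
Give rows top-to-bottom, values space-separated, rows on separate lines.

After step 1: ants at (0,3),(2,0)
  0 0 0 4 0
  0 0 0 0 0
  2 0 0 0 0
  0 0 0 0 0
After step 2: ants at (0,4),(1,0)
  0 0 0 3 1
  1 0 0 0 0
  1 0 0 0 0
  0 0 0 0 0
After step 3: ants at (0,3),(2,0)
  0 0 0 4 0
  0 0 0 0 0
  2 0 0 0 0
  0 0 0 0 0
After step 4: ants at (0,4),(1,0)
  0 0 0 3 1
  1 0 0 0 0
  1 0 0 0 0
  0 0 0 0 0

0 0 0 3 1
1 0 0 0 0
1 0 0 0 0
0 0 0 0 0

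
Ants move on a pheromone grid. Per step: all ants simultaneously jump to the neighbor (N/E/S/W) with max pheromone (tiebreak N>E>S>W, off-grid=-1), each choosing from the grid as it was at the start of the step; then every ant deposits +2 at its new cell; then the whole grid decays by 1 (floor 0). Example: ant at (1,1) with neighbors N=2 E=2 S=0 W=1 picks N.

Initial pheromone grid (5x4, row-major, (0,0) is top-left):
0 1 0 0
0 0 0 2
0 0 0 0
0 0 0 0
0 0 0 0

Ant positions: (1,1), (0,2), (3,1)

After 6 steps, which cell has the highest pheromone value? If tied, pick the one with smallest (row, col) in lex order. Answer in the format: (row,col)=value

Step 1: ant0:(1,1)->N->(0,1) | ant1:(0,2)->W->(0,1) | ant2:(3,1)->N->(2,1)
  grid max=4 at (0,1)
Step 2: ant0:(0,1)->E->(0,2) | ant1:(0,1)->E->(0,2) | ant2:(2,1)->N->(1,1)
  grid max=3 at (0,1)
Step 3: ant0:(0,2)->W->(0,1) | ant1:(0,2)->W->(0,1) | ant2:(1,1)->N->(0,1)
  grid max=8 at (0,1)
Step 4: ant0:(0,1)->E->(0,2) | ant1:(0,1)->E->(0,2) | ant2:(0,1)->E->(0,2)
  grid max=7 at (0,1)
Step 5: ant0:(0,2)->W->(0,1) | ant1:(0,2)->W->(0,1) | ant2:(0,2)->W->(0,1)
  grid max=12 at (0,1)
Step 6: ant0:(0,1)->E->(0,2) | ant1:(0,1)->E->(0,2) | ant2:(0,1)->E->(0,2)
  grid max=11 at (0,1)
Final grid:
  0 11 11 0
  0 0 0 0
  0 0 0 0
  0 0 0 0
  0 0 0 0
Max pheromone 11 at (0,1)

Answer: (0,1)=11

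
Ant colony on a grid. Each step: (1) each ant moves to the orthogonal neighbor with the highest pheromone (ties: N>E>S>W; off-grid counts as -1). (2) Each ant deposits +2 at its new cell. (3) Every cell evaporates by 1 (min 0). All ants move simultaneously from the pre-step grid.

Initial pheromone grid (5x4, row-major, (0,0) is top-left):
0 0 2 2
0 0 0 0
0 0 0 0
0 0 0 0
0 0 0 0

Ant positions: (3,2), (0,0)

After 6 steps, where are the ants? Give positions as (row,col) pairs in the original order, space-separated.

Step 1: ant0:(3,2)->N->(2,2) | ant1:(0,0)->E->(0,1)
  grid max=1 at (0,1)
Step 2: ant0:(2,2)->N->(1,2) | ant1:(0,1)->E->(0,2)
  grid max=2 at (0,2)
Step 3: ant0:(1,2)->N->(0,2) | ant1:(0,2)->S->(1,2)
  grid max=3 at (0,2)
Step 4: ant0:(0,2)->S->(1,2) | ant1:(1,2)->N->(0,2)
  grid max=4 at (0,2)
Step 5: ant0:(1,2)->N->(0,2) | ant1:(0,2)->S->(1,2)
  grid max=5 at (0,2)
Step 6: ant0:(0,2)->S->(1,2) | ant1:(1,2)->N->(0,2)
  grid max=6 at (0,2)

(1,2) (0,2)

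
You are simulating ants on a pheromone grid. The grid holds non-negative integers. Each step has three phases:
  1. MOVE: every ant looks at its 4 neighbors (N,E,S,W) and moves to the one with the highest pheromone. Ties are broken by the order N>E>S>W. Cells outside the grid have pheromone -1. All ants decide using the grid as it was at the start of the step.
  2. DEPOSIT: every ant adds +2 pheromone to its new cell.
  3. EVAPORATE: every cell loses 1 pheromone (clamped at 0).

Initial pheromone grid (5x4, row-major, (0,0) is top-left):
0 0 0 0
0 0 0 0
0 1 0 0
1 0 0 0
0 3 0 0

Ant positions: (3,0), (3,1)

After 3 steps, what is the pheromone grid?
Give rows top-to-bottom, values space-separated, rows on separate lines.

After step 1: ants at (2,0),(4,1)
  0 0 0 0
  0 0 0 0
  1 0 0 0
  0 0 0 0
  0 4 0 0
After step 2: ants at (1,0),(3,1)
  0 0 0 0
  1 0 0 0
  0 0 0 0
  0 1 0 0
  0 3 0 0
After step 3: ants at (0,0),(4,1)
  1 0 0 0
  0 0 0 0
  0 0 0 0
  0 0 0 0
  0 4 0 0

1 0 0 0
0 0 0 0
0 0 0 0
0 0 0 0
0 4 0 0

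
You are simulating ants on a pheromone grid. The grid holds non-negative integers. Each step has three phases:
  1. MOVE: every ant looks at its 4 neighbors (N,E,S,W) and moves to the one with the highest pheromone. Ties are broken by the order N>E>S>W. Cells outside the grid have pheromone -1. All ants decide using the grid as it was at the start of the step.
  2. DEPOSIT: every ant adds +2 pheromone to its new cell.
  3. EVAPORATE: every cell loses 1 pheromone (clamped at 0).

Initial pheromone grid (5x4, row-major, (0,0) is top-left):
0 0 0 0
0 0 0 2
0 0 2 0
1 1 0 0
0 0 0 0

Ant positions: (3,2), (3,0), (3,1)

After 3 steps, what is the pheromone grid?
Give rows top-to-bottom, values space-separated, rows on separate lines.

After step 1: ants at (2,2),(3,1),(3,0)
  0 0 0 0
  0 0 0 1
  0 0 3 0
  2 2 0 0
  0 0 0 0
After step 2: ants at (1,2),(3,0),(3,1)
  0 0 0 0
  0 0 1 0
  0 0 2 0
  3 3 0 0
  0 0 0 0
After step 3: ants at (2,2),(3,1),(3,0)
  0 0 0 0
  0 0 0 0
  0 0 3 0
  4 4 0 0
  0 0 0 0

0 0 0 0
0 0 0 0
0 0 3 0
4 4 0 0
0 0 0 0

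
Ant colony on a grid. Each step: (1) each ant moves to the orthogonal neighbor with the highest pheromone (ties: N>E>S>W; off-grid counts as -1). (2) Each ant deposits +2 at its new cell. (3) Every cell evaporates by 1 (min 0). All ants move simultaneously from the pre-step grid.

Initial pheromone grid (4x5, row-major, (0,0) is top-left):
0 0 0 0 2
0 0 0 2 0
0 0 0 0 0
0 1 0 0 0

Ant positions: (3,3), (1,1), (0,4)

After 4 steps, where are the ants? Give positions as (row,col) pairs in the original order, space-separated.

Step 1: ant0:(3,3)->N->(2,3) | ant1:(1,1)->N->(0,1) | ant2:(0,4)->S->(1,4)
  grid max=1 at (0,1)
Step 2: ant0:(2,3)->N->(1,3) | ant1:(0,1)->E->(0,2) | ant2:(1,4)->N->(0,4)
  grid max=2 at (0,4)
Step 3: ant0:(1,3)->N->(0,3) | ant1:(0,2)->E->(0,3) | ant2:(0,4)->S->(1,4)
  grid max=3 at (0,3)
Step 4: ant0:(0,3)->E->(0,4) | ant1:(0,3)->E->(0,4) | ant2:(1,4)->N->(0,4)
  grid max=6 at (0,4)

(0,4) (0,4) (0,4)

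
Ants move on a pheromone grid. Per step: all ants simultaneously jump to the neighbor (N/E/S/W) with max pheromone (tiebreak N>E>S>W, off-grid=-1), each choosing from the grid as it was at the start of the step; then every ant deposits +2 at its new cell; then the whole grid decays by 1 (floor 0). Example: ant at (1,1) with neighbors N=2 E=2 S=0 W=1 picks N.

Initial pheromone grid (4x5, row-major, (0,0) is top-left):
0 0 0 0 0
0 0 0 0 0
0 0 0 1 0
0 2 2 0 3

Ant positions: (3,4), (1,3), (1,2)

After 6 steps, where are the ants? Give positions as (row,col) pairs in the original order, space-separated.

Step 1: ant0:(3,4)->N->(2,4) | ant1:(1,3)->S->(2,3) | ant2:(1,2)->N->(0,2)
  grid max=2 at (2,3)
Step 2: ant0:(2,4)->S->(3,4) | ant1:(2,3)->E->(2,4) | ant2:(0,2)->E->(0,3)
  grid max=3 at (3,4)
Step 3: ant0:(3,4)->N->(2,4) | ant1:(2,4)->S->(3,4) | ant2:(0,3)->E->(0,4)
  grid max=4 at (3,4)
Step 4: ant0:(2,4)->S->(3,4) | ant1:(3,4)->N->(2,4) | ant2:(0,4)->S->(1,4)
  grid max=5 at (3,4)
Step 5: ant0:(3,4)->N->(2,4) | ant1:(2,4)->S->(3,4) | ant2:(1,4)->S->(2,4)
  grid max=7 at (2,4)
Step 6: ant0:(2,4)->S->(3,4) | ant1:(3,4)->N->(2,4) | ant2:(2,4)->S->(3,4)
  grid max=9 at (3,4)

(3,4) (2,4) (3,4)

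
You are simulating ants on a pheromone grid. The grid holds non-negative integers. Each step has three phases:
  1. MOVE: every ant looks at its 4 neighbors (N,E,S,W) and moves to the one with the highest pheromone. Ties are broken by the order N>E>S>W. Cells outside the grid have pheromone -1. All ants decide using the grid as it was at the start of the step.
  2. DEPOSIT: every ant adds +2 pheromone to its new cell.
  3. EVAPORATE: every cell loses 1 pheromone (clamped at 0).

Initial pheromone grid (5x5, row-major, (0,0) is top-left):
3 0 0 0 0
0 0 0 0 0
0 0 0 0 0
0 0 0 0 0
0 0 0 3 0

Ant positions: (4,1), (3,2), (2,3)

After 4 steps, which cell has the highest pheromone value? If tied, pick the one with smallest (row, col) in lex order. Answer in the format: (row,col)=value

Step 1: ant0:(4,1)->N->(3,1) | ant1:(3,2)->N->(2,2) | ant2:(2,3)->N->(1,3)
  grid max=2 at (0,0)
Step 2: ant0:(3,1)->N->(2,1) | ant1:(2,2)->N->(1,2) | ant2:(1,3)->N->(0,3)
  grid max=1 at (0,0)
Step 3: ant0:(2,1)->N->(1,1) | ant1:(1,2)->N->(0,2) | ant2:(0,3)->E->(0,4)
  grid max=1 at (0,2)
Step 4: ant0:(1,1)->N->(0,1) | ant1:(0,2)->E->(0,3) | ant2:(0,4)->S->(1,4)
  grid max=1 at (0,1)
Final grid:
  0 1 0 1 0
  0 0 0 0 1
  0 0 0 0 0
  0 0 0 0 0
  0 0 0 0 0
Max pheromone 1 at (0,1)

Answer: (0,1)=1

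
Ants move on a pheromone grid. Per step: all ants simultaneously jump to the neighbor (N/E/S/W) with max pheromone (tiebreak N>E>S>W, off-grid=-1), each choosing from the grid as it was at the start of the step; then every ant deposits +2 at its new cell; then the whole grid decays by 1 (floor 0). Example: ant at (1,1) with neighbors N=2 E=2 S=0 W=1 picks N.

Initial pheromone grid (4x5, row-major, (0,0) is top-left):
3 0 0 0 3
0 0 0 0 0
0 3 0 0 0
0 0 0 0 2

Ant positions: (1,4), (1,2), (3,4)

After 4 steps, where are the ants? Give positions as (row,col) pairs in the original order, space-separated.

Step 1: ant0:(1,4)->N->(0,4) | ant1:(1,2)->N->(0,2) | ant2:(3,4)->N->(2,4)
  grid max=4 at (0,4)
Step 2: ant0:(0,4)->S->(1,4) | ant1:(0,2)->E->(0,3) | ant2:(2,4)->S->(3,4)
  grid max=3 at (0,4)
Step 3: ant0:(1,4)->N->(0,4) | ant1:(0,3)->E->(0,4) | ant2:(3,4)->N->(2,4)
  grid max=6 at (0,4)
Step 4: ant0:(0,4)->S->(1,4) | ant1:(0,4)->S->(1,4) | ant2:(2,4)->S->(3,4)
  grid max=5 at (0,4)

(1,4) (1,4) (3,4)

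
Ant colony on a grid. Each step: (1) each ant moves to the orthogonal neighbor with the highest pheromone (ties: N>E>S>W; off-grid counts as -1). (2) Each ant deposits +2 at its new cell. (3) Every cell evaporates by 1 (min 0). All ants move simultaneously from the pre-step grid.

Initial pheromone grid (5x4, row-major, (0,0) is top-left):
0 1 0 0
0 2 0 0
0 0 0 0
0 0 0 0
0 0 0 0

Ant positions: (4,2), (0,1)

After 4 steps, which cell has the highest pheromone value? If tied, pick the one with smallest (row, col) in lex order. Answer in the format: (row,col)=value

Step 1: ant0:(4,2)->N->(3,2) | ant1:(0,1)->S->(1,1)
  grid max=3 at (1,1)
Step 2: ant0:(3,2)->N->(2,2) | ant1:(1,1)->N->(0,1)
  grid max=2 at (1,1)
Step 3: ant0:(2,2)->N->(1,2) | ant1:(0,1)->S->(1,1)
  grid max=3 at (1,1)
Step 4: ant0:(1,2)->W->(1,1) | ant1:(1,1)->E->(1,2)
  grid max=4 at (1,1)
Final grid:
  0 0 0 0
  0 4 2 0
  0 0 0 0
  0 0 0 0
  0 0 0 0
Max pheromone 4 at (1,1)

Answer: (1,1)=4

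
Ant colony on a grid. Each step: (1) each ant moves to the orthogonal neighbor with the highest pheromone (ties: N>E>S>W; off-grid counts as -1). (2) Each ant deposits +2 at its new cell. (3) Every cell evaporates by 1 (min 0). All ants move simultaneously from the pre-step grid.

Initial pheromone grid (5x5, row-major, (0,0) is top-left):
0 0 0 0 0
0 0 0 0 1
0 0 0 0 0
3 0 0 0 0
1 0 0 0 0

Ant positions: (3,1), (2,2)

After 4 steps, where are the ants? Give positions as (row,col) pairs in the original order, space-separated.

Step 1: ant0:(3,1)->W->(3,0) | ant1:(2,2)->N->(1,2)
  grid max=4 at (3,0)
Step 2: ant0:(3,0)->N->(2,0) | ant1:(1,2)->N->(0,2)
  grid max=3 at (3,0)
Step 3: ant0:(2,0)->S->(3,0) | ant1:(0,2)->E->(0,3)
  grid max=4 at (3,0)
Step 4: ant0:(3,0)->N->(2,0) | ant1:(0,3)->E->(0,4)
  grid max=3 at (3,0)

(2,0) (0,4)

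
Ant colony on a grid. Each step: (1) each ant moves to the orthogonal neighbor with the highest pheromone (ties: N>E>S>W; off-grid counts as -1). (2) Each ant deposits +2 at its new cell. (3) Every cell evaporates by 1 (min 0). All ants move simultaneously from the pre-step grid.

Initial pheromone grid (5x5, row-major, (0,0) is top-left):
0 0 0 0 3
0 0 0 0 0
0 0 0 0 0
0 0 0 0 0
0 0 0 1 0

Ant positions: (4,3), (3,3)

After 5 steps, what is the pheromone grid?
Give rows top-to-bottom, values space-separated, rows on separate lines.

After step 1: ants at (3,3),(4,3)
  0 0 0 0 2
  0 0 0 0 0
  0 0 0 0 0
  0 0 0 1 0
  0 0 0 2 0
After step 2: ants at (4,3),(3,3)
  0 0 0 0 1
  0 0 0 0 0
  0 0 0 0 0
  0 0 0 2 0
  0 0 0 3 0
After step 3: ants at (3,3),(4,3)
  0 0 0 0 0
  0 0 0 0 0
  0 0 0 0 0
  0 0 0 3 0
  0 0 0 4 0
After step 4: ants at (4,3),(3,3)
  0 0 0 0 0
  0 0 0 0 0
  0 0 0 0 0
  0 0 0 4 0
  0 0 0 5 0
After step 5: ants at (3,3),(4,3)
  0 0 0 0 0
  0 0 0 0 0
  0 0 0 0 0
  0 0 0 5 0
  0 0 0 6 0

0 0 0 0 0
0 0 0 0 0
0 0 0 0 0
0 0 0 5 0
0 0 0 6 0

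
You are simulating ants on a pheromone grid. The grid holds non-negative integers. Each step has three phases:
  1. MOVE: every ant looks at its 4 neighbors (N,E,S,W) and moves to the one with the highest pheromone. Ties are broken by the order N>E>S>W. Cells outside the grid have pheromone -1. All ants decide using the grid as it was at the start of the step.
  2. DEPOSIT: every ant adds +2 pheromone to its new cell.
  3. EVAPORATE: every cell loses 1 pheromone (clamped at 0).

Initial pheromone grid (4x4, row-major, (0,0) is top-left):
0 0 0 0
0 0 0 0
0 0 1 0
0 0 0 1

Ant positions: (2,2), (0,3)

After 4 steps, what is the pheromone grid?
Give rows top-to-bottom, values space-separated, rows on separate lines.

After step 1: ants at (1,2),(1,3)
  0 0 0 0
  0 0 1 1
  0 0 0 0
  0 0 0 0
After step 2: ants at (1,3),(1,2)
  0 0 0 0
  0 0 2 2
  0 0 0 0
  0 0 0 0
After step 3: ants at (1,2),(1,3)
  0 0 0 0
  0 0 3 3
  0 0 0 0
  0 0 0 0
After step 4: ants at (1,3),(1,2)
  0 0 0 0
  0 0 4 4
  0 0 0 0
  0 0 0 0

0 0 0 0
0 0 4 4
0 0 0 0
0 0 0 0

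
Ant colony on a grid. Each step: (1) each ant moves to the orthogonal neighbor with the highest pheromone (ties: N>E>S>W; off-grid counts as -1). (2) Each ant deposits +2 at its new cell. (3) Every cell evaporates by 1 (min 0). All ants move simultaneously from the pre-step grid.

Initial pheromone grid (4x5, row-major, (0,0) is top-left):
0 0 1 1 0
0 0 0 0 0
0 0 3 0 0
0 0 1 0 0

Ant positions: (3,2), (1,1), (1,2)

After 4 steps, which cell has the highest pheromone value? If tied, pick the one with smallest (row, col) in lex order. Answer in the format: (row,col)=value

Answer: (2,2)=9

Derivation:
Step 1: ant0:(3,2)->N->(2,2) | ant1:(1,1)->N->(0,1) | ant2:(1,2)->S->(2,2)
  grid max=6 at (2,2)
Step 2: ant0:(2,2)->N->(1,2) | ant1:(0,1)->E->(0,2) | ant2:(2,2)->N->(1,2)
  grid max=5 at (2,2)
Step 3: ant0:(1,2)->S->(2,2) | ant1:(0,2)->S->(1,2) | ant2:(1,2)->S->(2,2)
  grid max=8 at (2,2)
Step 4: ant0:(2,2)->N->(1,2) | ant1:(1,2)->S->(2,2) | ant2:(2,2)->N->(1,2)
  grid max=9 at (2,2)
Final grid:
  0 0 0 0 0
  0 0 7 0 0
  0 0 9 0 0
  0 0 0 0 0
Max pheromone 9 at (2,2)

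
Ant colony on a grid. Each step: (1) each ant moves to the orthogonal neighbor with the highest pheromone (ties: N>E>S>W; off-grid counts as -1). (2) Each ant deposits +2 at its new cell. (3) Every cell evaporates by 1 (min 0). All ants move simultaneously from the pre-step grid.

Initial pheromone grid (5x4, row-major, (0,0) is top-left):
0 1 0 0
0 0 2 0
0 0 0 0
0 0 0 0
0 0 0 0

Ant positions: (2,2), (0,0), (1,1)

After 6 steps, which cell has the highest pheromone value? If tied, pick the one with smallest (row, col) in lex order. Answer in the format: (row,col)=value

Answer: (0,2)=13

Derivation:
Step 1: ant0:(2,2)->N->(1,2) | ant1:(0,0)->E->(0,1) | ant2:(1,1)->E->(1,2)
  grid max=5 at (1,2)
Step 2: ant0:(1,2)->N->(0,2) | ant1:(0,1)->E->(0,2) | ant2:(1,2)->N->(0,2)
  grid max=5 at (0,2)
Step 3: ant0:(0,2)->S->(1,2) | ant1:(0,2)->S->(1,2) | ant2:(0,2)->S->(1,2)
  grid max=9 at (1,2)
Step 4: ant0:(1,2)->N->(0,2) | ant1:(1,2)->N->(0,2) | ant2:(1,2)->N->(0,2)
  grid max=9 at (0,2)
Step 5: ant0:(0,2)->S->(1,2) | ant1:(0,2)->S->(1,2) | ant2:(0,2)->S->(1,2)
  grid max=13 at (1,2)
Step 6: ant0:(1,2)->N->(0,2) | ant1:(1,2)->N->(0,2) | ant2:(1,2)->N->(0,2)
  grid max=13 at (0,2)
Final grid:
  0 0 13 0
  0 0 12 0
  0 0 0 0
  0 0 0 0
  0 0 0 0
Max pheromone 13 at (0,2)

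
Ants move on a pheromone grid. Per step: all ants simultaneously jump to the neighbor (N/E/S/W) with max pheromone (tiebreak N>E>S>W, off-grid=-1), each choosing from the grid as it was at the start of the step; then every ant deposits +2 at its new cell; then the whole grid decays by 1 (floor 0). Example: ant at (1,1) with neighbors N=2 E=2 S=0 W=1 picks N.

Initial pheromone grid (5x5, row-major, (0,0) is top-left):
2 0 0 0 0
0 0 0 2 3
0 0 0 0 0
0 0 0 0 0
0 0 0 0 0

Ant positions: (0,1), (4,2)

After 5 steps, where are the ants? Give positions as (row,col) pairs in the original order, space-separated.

Step 1: ant0:(0,1)->W->(0,0) | ant1:(4,2)->N->(3,2)
  grid max=3 at (0,0)
Step 2: ant0:(0,0)->E->(0,1) | ant1:(3,2)->N->(2,2)
  grid max=2 at (0,0)
Step 3: ant0:(0,1)->W->(0,0) | ant1:(2,2)->N->(1,2)
  grid max=3 at (0,0)
Step 4: ant0:(0,0)->E->(0,1) | ant1:(1,2)->N->(0,2)
  grid max=2 at (0,0)
Step 5: ant0:(0,1)->W->(0,0) | ant1:(0,2)->W->(0,1)
  grid max=3 at (0,0)

(0,0) (0,1)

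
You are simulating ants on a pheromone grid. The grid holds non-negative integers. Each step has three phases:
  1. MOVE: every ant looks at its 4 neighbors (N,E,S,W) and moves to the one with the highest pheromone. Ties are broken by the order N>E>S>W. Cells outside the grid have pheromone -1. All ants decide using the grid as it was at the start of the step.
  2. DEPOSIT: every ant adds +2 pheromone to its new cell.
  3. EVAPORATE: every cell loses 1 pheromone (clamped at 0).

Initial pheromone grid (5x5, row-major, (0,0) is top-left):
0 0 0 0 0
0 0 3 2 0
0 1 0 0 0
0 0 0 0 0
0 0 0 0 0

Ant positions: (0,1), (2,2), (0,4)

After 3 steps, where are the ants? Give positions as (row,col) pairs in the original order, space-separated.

Step 1: ant0:(0,1)->E->(0,2) | ant1:(2,2)->N->(1,2) | ant2:(0,4)->S->(1,4)
  grid max=4 at (1,2)
Step 2: ant0:(0,2)->S->(1,2) | ant1:(1,2)->N->(0,2) | ant2:(1,4)->W->(1,3)
  grid max=5 at (1,2)
Step 3: ant0:(1,2)->N->(0,2) | ant1:(0,2)->S->(1,2) | ant2:(1,3)->W->(1,2)
  grid max=8 at (1,2)

(0,2) (1,2) (1,2)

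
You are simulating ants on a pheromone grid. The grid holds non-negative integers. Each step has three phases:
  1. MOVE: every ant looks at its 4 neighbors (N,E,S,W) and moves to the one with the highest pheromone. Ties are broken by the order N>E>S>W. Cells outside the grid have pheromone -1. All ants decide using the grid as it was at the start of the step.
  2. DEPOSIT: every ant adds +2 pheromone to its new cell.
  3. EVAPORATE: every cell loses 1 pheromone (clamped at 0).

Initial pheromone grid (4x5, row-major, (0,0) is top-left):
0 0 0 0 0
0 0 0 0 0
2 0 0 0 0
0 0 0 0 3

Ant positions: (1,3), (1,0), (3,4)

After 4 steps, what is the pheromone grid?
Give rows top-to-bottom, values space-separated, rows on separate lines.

After step 1: ants at (0,3),(2,0),(2,4)
  0 0 0 1 0
  0 0 0 0 0
  3 0 0 0 1
  0 0 0 0 2
After step 2: ants at (0,4),(1,0),(3,4)
  0 0 0 0 1
  1 0 0 0 0
  2 0 0 0 0
  0 0 0 0 3
After step 3: ants at (1,4),(2,0),(2,4)
  0 0 0 0 0
  0 0 0 0 1
  3 0 0 0 1
  0 0 0 0 2
After step 4: ants at (2,4),(1,0),(3,4)
  0 0 0 0 0
  1 0 0 0 0
  2 0 0 0 2
  0 0 0 0 3

0 0 0 0 0
1 0 0 0 0
2 0 0 0 2
0 0 0 0 3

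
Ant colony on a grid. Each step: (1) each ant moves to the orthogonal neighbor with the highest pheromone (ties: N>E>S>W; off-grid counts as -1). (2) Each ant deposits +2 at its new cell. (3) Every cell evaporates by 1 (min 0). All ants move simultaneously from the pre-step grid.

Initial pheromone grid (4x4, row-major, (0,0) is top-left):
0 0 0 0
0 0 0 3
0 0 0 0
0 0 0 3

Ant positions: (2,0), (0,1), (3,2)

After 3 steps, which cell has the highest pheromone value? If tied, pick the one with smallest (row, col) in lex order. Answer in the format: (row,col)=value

Answer: (3,3)=4

Derivation:
Step 1: ant0:(2,0)->N->(1,0) | ant1:(0,1)->E->(0,2) | ant2:(3,2)->E->(3,3)
  grid max=4 at (3,3)
Step 2: ant0:(1,0)->N->(0,0) | ant1:(0,2)->E->(0,3) | ant2:(3,3)->N->(2,3)
  grid max=3 at (3,3)
Step 3: ant0:(0,0)->E->(0,1) | ant1:(0,3)->S->(1,3) | ant2:(2,3)->S->(3,3)
  grid max=4 at (3,3)
Final grid:
  0 1 0 0
  0 0 0 2
  0 0 0 0
  0 0 0 4
Max pheromone 4 at (3,3)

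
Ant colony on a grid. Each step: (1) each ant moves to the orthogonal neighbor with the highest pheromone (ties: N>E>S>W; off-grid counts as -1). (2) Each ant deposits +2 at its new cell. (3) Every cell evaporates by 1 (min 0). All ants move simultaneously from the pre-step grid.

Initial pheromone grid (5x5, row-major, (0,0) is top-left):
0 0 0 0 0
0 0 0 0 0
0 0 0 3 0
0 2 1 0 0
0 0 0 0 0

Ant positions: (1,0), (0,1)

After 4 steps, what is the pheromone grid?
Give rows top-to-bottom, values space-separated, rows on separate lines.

After step 1: ants at (0,0),(0,2)
  1 0 1 0 0
  0 0 0 0 0
  0 0 0 2 0
  0 1 0 0 0
  0 0 0 0 0
After step 2: ants at (0,1),(0,3)
  0 1 0 1 0
  0 0 0 0 0
  0 0 0 1 0
  0 0 0 0 0
  0 0 0 0 0
After step 3: ants at (0,2),(0,4)
  0 0 1 0 1
  0 0 0 0 0
  0 0 0 0 0
  0 0 0 0 0
  0 0 0 0 0
After step 4: ants at (0,3),(1,4)
  0 0 0 1 0
  0 0 0 0 1
  0 0 0 0 0
  0 0 0 0 0
  0 0 0 0 0

0 0 0 1 0
0 0 0 0 1
0 0 0 0 0
0 0 0 0 0
0 0 0 0 0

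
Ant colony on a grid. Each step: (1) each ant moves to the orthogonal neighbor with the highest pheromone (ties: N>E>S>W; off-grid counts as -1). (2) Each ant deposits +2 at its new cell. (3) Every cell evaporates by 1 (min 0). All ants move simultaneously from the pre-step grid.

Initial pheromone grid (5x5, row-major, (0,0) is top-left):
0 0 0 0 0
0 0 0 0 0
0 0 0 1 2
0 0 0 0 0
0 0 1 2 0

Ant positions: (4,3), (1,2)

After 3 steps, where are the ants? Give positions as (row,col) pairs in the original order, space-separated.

Step 1: ant0:(4,3)->W->(4,2) | ant1:(1,2)->N->(0,2)
  grid max=2 at (4,2)
Step 2: ant0:(4,2)->E->(4,3) | ant1:(0,2)->E->(0,3)
  grid max=2 at (4,3)
Step 3: ant0:(4,3)->W->(4,2) | ant1:(0,3)->E->(0,4)
  grid max=2 at (4,2)

(4,2) (0,4)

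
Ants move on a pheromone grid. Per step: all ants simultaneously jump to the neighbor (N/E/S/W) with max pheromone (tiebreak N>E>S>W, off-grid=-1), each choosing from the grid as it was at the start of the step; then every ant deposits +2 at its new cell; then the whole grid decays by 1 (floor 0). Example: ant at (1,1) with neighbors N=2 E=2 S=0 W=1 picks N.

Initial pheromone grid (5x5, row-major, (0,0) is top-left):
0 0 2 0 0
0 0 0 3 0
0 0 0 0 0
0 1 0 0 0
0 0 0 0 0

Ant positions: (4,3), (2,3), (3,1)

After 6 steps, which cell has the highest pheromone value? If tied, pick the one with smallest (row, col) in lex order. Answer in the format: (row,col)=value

Step 1: ant0:(4,3)->N->(3,3) | ant1:(2,3)->N->(1,3) | ant2:(3,1)->N->(2,1)
  grid max=4 at (1,3)
Step 2: ant0:(3,3)->N->(2,3) | ant1:(1,3)->N->(0,3) | ant2:(2,1)->N->(1,1)
  grid max=3 at (1,3)
Step 3: ant0:(2,3)->N->(1,3) | ant1:(0,3)->S->(1,3) | ant2:(1,1)->N->(0,1)
  grid max=6 at (1,3)
Step 4: ant0:(1,3)->N->(0,3) | ant1:(1,3)->N->(0,3) | ant2:(0,1)->E->(0,2)
  grid max=5 at (1,3)
Step 5: ant0:(0,3)->S->(1,3) | ant1:(0,3)->S->(1,3) | ant2:(0,2)->E->(0,3)
  grid max=8 at (1,3)
Step 6: ant0:(1,3)->N->(0,3) | ant1:(1,3)->N->(0,3) | ant2:(0,3)->S->(1,3)
  grid max=9 at (1,3)
Final grid:
  0 0 0 7 0
  0 0 0 9 0
  0 0 0 0 0
  0 0 0 0 0
  0 0 0 0 0
Max pheromone 9 at (1,3)

Answer: (1,3)=9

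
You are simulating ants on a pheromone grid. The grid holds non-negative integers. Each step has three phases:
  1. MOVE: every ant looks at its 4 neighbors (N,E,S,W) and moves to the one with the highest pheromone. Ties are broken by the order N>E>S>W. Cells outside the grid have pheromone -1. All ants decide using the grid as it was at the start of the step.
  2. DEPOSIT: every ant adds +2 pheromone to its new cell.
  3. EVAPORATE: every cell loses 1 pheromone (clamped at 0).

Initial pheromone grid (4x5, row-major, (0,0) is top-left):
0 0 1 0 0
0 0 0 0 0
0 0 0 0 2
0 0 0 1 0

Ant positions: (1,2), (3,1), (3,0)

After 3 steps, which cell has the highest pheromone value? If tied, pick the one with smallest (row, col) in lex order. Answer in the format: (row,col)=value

Step 1: ant0:(1,2)->N->(0,2) | ant1:(3,1)->N->(2,1) | ant2:(3,0)->N->(2,0)
  grid max=2 at (0,2)
Step 2: ant0:(0,2)->E->(0,3) | ant1:(2,1)->W->(2,0) | ant2:(2,0)->E->(2,1)
  grid max=2 at (2,0)
Step 3: ant0:(0,3)->W->(0,2) | ant1:(2,0)->E->(2,1) | ant2:(2,1)->W->(2,0)
  grid max=3 at (2,0)
Final grid:
  0 0 2 0 0
  0 0 0 0 0
  3 3 0 0 0
  0 0 0 0 0
Max pheromone 3 at (2,0)

Answer: (2,0)=3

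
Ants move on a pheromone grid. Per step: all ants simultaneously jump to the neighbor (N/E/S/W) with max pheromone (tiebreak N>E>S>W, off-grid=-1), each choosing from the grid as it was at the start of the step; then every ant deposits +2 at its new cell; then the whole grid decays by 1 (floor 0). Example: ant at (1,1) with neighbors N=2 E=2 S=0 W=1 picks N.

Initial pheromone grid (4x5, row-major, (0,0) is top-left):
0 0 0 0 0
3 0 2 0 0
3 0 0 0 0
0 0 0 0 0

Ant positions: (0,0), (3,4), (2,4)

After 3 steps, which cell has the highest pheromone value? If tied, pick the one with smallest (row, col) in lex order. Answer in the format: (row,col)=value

Answer: (1,0)=4

Derivation:
Step 1: ant0:(0,0)->S->(1,0) | ant1:(3,4)->N->(2,4) | ant2:(2,4)->N->(1,4)
  grid max=4 at (1,0)
Step 2: ant0:(1,0)->S->(2,0) | ant1:(2,4)->N->(1,4) | ant2:(1,4)->S->(2,4)
  grid max=3 at (1,0)
Step 3: ant0:(2,0)->N->(1,0) | ant1:(1,4)->S->(2,4) | ant2:(2,4)->N->(1,4)
  grid max=4 at (1,0)
Final grid:
  0 0 0 0 0
  4 0 0 0 3
  2 0 0 0 3
  0 0 0 0 0
Max pheromone 4 at (1,0)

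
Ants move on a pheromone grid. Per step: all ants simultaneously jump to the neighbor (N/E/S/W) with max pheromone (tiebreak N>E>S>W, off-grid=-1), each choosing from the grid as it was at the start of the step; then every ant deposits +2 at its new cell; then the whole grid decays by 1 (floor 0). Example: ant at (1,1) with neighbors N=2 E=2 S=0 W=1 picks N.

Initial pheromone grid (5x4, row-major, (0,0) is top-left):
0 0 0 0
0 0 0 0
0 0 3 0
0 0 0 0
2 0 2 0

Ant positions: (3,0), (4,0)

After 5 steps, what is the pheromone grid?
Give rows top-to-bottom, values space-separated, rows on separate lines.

After step 1: ants at (4,0),(3,0)
  0 0 0 0
  0 0 0 0
  0 0 2 0
  1 0 0 0
  3 0 1 0
After step 2: ants at (3,0),(4,0)
  0 0 0 0
  0 0 0 0
  0 0 1 0
  2 0 0 0
  4 0 0 0
After step 3: ants at (4,0),(3,0)
  0 0 0 0
  0 0 0 0
  0 0 0 0
  3 0 0 0
  5 0 0 0
After step 4: ants at (3,0),(4,0)
  0 0 0 0
  0 0 0 0
  0 0 0 0
  4 0 0 0
  6 0 0 0
After step 5: ants at (4,0),(3,0)
  0 0 0 0
  0 0 0 0
  0 0 0 0
  5 0 0 0
  7 0 0 0

0 0 0 0
0 0 0 0
0 0 0 0
5 0 0 0
7 0 0 0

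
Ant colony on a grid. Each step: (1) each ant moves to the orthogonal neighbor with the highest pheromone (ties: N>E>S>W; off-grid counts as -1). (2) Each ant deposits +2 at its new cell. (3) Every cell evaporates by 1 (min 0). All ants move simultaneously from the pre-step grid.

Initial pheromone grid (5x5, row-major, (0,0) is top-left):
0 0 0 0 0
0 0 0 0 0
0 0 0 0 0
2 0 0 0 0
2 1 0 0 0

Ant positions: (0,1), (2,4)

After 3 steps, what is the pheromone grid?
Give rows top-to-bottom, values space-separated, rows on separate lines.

After step 1: ants at (0,2),(1,4)
  0 0 1 0 0
  0 0 0 0 1
  0 0 0 0 0
  1 0 0 0 0
  1 0 0 0 0
After step 2: ants at (0,3),(0,4)
  0 0 0 1 1
  0 0 0 0 0
  0 0 0 0 0
  0 0 0 0 0
  0 0 0 0 0
After step 3: ants at (0,4),(0,3)
  0 0 0 2 2
  0 0 0 0 0
  0 0 0 0 0
  0 0 0 0 0
  0 0 0 0 0

0 0 0 2 2
0 0 0 0 0
0 0 0 0 0
0 0 0 0 0
0 0 0 0 0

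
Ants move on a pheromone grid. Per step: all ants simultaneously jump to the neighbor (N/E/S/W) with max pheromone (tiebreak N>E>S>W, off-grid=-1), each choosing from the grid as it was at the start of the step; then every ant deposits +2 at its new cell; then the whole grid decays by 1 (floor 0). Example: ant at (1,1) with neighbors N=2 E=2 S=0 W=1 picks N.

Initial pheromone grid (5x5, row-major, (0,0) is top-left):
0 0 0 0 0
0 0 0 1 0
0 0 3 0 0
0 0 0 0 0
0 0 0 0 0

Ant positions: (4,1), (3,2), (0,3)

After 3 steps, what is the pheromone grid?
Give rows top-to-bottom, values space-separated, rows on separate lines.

After step 1: ants at (3,1),(2,2),(1,3)
  0 0 0 0 0
  0 0 0 2 0
  0 0 4 0 0
  0 1 0 0 0
  0 0 0 0 0
After step 2: ants at (2,1),(1,2),(0,3)
  0 0 0 1 0
  0 0 1 1 0
  0 1 3 0 0
  0 0 0 0 0
  0 0 0 0 0
After step 3: ants at (2,2),(2,2),(1,3)
  0 0 0 0 0
  0 0 0 2 0
  0 0 6 0 0
  0 0 0 0 0
  0 0 0 0 0

0 0 0 0 0
0 0 0 2 0
0 0 6 0 0
0 0 0 0 0
0 0 0 0 0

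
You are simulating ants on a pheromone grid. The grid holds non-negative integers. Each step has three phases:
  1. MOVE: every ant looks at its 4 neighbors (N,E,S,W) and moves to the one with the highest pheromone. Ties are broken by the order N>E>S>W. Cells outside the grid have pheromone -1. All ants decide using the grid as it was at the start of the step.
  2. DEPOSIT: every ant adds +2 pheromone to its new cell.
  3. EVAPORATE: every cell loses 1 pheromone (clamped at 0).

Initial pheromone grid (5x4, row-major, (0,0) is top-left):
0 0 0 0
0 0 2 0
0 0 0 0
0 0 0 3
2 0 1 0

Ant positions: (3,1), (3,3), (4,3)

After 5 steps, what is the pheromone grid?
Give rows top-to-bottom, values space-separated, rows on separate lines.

After step 1: ants at (2,1),(2,3),(3,3)
  0 0 0 0
  0 0 1 0
  0 1 0 1
  0 0 0 4
  1 0 0 0
After step 2: ants at (1,1),(3,3),(2,3)
  0 0 0 0
  0 1 0 0
  0 0 0 2
  0 0 0 5
  0 0 0 0
After step 3: ants at (0,1),(2,3),(3,3)
  0 1 0 0
  0 0 0 0
  0 0 0 3
  0 0 0 6
  0 0 0 0
After step 4: ants at (0,2),(3,3),(2,3)
  0 0 1 0
  0 0 0 0
  0 0 0 4
  0 0 0 7
  0 0 0 0
After step 5: ants at (0,3),(2,3),(3,3)
  0 0 0 1
  0 0 0 0
  0 0 0 5
  0 0 0 8
  0 0 0 0

0 0 0 1
0 0 0 0
0 0 0 5
0 0 0 8
0 0 0 0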